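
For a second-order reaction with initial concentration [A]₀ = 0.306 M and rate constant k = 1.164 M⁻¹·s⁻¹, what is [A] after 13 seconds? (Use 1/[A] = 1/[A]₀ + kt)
0.0543 M

1/[A] = 1/[A]₀ + k·t = 1/0.306 + (1.164)·(13) = 3.2680 + 15.1320 = 18.4000
[A] = 1/18.4000 = 0.0543 M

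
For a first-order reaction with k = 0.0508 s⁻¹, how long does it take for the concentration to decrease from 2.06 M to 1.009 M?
14.05 s

From ln[A] = ln[A]₀ - k·t: t = ln([A]₀/[A])/k = ln(2.06/1.009)/0.0508 = ln(2.0416)/0.0508 = 0.7137/0.0508 = 14.05 s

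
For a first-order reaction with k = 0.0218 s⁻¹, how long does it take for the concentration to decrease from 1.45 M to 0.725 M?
31.80 s

From ln[A] = ln[A]₀ - k·t: t = ln([A]₀/[A])/k = ln(1.45/0.725)/0.0218 = ln(2.0000)/0.0218 = 0.6931/0.0218 = 31.80 s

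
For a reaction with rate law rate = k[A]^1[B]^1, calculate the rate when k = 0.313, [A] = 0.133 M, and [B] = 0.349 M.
0.01453 M/s

rate = k·[A]^1·[B]^1 = 0.313·(0.133)^1·(0.349)^1 = 0.313·0.133·0.349 = 0.01453 M/s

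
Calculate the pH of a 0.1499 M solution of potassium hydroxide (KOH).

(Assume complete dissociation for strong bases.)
pH = 13.18

[OH⁻] = 0.1499 M for strong base. pOH = -log[OH⁻] = 0.82, pH = 14 - pOH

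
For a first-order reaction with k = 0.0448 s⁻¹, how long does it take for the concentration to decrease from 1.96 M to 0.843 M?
18.83 s

From ln[A] = ln[A]₀ - k·t: t = ln([A]₀/[A])/k = ln(1.96/0.843)/0.0448 = ln(2.3250)/0.0448 = 0.8437/0.0448 = 18.83 s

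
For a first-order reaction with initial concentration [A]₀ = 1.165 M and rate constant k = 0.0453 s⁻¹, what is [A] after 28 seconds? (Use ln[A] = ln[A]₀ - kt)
0.3277 M

ln[A] = ln[A]₀ - k·t = ln(1.165) - (0.0453)·(28) = 0.1527 - 1.2684 = -1.1157
[A] = e^(-1.1157) = 0.3277 M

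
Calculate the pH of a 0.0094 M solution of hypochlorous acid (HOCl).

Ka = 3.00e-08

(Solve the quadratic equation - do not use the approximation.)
pH = 4.78

x² + Ka×x - Ka×C = 0. Using quadratic formula: [H⁺] = 1.6778e-05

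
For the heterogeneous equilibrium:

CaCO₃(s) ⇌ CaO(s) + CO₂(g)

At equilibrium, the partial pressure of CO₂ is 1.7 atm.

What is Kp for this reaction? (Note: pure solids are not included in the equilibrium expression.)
K_p = 1.7

Solids (CaCO₃, CaO) have activity 1 and are excluded.
Kp = P(CO₂) = 1.7.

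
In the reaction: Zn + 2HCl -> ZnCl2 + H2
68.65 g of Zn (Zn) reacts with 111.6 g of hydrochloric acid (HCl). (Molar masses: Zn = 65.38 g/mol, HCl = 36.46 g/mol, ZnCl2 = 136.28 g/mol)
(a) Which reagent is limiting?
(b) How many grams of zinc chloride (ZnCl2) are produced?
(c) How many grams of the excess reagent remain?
(a) Zn, (b) 143.1 g, (c) 35.03 g

Moles of Zn = 68.65 g ÷ 65.38 g/mol = 1.05002 mol
Moles of HCl = 111.6 g ÷ 36.46 g/mol = 3.06089 mol
Moles ÷ coefficient: Zn: 1.05002/1 = 1.05, HCl: 3.06089/2 = 1.53
(a) Zn has the smaller value, so Zn is the limiting reagent.
(b) Moles of ZnCl2 = 1.05002 mol Zn × (1/1) = 1.05002 mol; mass = 1.05002 mol × 136.28 g/mol = 143.1 g
(c) HCl consumed = 1.05002 × (2/1) = 2.10003 mol; remaining = 3.06089 − 2.10003 = 0.960858 mol; mass = 0.960858 mol × 36.46 g/mol = 35.03 g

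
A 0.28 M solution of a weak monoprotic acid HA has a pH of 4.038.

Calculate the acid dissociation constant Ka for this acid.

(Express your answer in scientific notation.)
K_a = 3.00e-08

[H⁺] = 10^(−pH) = 10^(−4.038) = 9.162e-05 M. For HA ⇌ H⁺ + A⁻, Ka = x²/(C − x) = (9.162e-05)²/(0.28 − 9.162e-05) = 3.00e-08.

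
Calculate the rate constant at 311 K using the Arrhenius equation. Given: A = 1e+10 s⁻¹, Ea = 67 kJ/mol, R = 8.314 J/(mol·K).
5.58e-02 s⁻¹

k = A·exp(-Ea/(R·T)) = 1e+10·exp(-67000/(8.314·311)) = 1e+10·exp(-25.9122) = 1e+10·5.5779e-12 = 5.58e-02 s⁻¹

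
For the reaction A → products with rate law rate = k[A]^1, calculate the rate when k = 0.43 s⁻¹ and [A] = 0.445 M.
0.1913 M/s

rate = k·[A]^1 = 0.43·(0.445)^1 = 0.43·0.445 = 0.1913 M/s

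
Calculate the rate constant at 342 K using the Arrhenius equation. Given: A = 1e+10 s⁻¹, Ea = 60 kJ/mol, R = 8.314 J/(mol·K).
6.85e+00 s⁻¹

k = A·exp(-Ea/(R·T)) = 1e+10·exp(-60000/(8.314·342)) = 1e+10·exp(-21.1016) = 1e+10·6.8501e-10 = 6.85e+00 s⁻¹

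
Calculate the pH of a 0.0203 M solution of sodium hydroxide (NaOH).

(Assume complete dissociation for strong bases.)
pH = 12.31

[OH⁻] = 0.0203 M for strong base. pOH = -log[OH⁻] = 1.69, pH = 14 - pOH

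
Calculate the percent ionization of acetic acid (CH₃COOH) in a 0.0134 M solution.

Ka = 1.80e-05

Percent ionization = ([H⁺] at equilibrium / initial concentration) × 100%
Percent ionization = 3.6%

Let x = [H⁺]. Ka = x²/(C - x) ⇒ x² + (1.80e-05)x - (1.80e-05)(0.0134) = 0. x = 4.8220e-04. Percent = (4.8220e-04/0.0134) × 100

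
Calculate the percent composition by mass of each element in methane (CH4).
C: 74.88%, H: 25.14%

Molar mass of CH4 = 16.04 g/mol
% C = (1 × 12.01) / 16.04 × 100% = 12.01 / 16.04 × 100% = 74.88%
% H = (4 × 1.008) / 16.04 × 100% = 4.032 / 16.04 × 100% = 25.14%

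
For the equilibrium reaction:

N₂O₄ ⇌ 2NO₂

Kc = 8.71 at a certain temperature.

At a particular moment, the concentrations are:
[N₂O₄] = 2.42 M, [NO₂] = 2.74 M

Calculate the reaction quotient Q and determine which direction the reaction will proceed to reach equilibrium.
Q = 3.102, Q < K, reaction proceeds forward (toward products)

Q = ([NO₂]^2) / ([N₂O₄])
  = ((2.74)^2) / ((2.42)) = 7.5076/2.42 = 3.102
Since Q = 3.102 < Kc = 8.71, the reaction proceeds forward (toward products) to reach equilibrium.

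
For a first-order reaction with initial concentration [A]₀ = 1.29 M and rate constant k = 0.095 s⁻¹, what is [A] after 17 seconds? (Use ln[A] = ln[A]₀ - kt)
0.2566 M

ln[A] = ln[A]₀ - k·t = ln(1.29) - (0.095)·(17) = 0.2546 - 1.6150 = -1.3604
[A] = e^(-1.3604) = 0.2566 M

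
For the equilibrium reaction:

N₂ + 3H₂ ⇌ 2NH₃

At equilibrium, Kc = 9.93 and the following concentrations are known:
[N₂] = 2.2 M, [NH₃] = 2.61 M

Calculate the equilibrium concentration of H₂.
[H₂] = 0.6781 M

Kc = ([NH₃]^2) / ([N₂] × [H₂]^3) = 9.93
[H₂]^3 = (product terms)/(Kc · other reactant terms) = 6.8121 / (9.93 · 2.2) = 0.31182
[H₂] = (0.31182)^(1/3) = 0.6781 M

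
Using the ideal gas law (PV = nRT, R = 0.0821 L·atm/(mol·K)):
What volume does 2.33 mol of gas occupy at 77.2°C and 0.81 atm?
T = 77.2°C + 273.15 = 350.35 K
V = nRT/P = (2.33 × 0.0821 × 350.35) / 0.81
V = 82.74 L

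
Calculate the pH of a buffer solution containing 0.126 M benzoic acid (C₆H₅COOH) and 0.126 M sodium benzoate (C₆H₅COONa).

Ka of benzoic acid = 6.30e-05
pH = 4.20

pKa = -log(6.30e-05) = 4.20. pH = pKa + log([A⁻]/[HA]) = 4.20 + log(0.126/0.126)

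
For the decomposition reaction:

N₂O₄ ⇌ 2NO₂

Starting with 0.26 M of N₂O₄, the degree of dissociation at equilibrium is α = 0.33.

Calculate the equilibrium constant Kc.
K_c = 0.1690

x = α·[A]₀ = 0.33 × 0.26 = 0.0858 M dissociated.
At eq: [N₂O₄] = 0.26 − 0.0858 = 0.1742 M; [NO₂] = 2x = 0.1716 M.
Kc = [NO₂]²/[N₂O₄] = (0.1716)²/0.1742 = 0.169.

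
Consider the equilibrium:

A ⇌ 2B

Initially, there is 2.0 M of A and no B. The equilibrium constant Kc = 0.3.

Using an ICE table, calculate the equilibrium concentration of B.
[B] = 0.703 M

ICE: [A] = 2.0 − x, [B] = 2x.
Kc = (2x)²/(2.0 − x) = 0.3 ⇒ 4x² + 0.3x − 0.6 = 0.
x = (−0.3 + √(0.3² + 4·4·0.6))/(2·4) = (−0.3 + √9.69)/8 = 0.35161.
[B] = 2x = 0.703 M.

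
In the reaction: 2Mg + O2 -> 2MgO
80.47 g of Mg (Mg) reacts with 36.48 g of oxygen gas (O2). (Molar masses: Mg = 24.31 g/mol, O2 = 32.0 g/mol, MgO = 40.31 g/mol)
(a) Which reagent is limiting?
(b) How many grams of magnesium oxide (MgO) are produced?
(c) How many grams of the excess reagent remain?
(a) O2, (b) 91.91 g, (c) 25.04 g

Moles of Mg = 80.47 g ÷ 24.31 g/mol = 3.31016 mol
Moles of O2 = 36.48 g ÷ 32.0 g/mol = 1.14 mol
Moles ÷ coefficient: Mg: 3.31016/2 = 1.655, O2: 1.14/1 = 1.14
(a) O2 has the smaller value, so O2 is the limiting reagent.
(b) Moles of MgO = 1.14 mol O2 × (2/1) = 2.28 mol; mass = 2.28 mol × 40.31 g/mol = 91.91 g
(c) Mg consumed = 1.14 × (2/1) = 2.28 mol; remaining = 3.31016 − 2.28 = 1.03016 mol; mass = 1.03016 mol × 24.31 g/mol = 25.04 g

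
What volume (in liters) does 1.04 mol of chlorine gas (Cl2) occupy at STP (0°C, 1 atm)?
At STP, 1 mol of gas occupies 22.4 L
Volume = 1.04 mol × 22.4 L/mol = 23.30 L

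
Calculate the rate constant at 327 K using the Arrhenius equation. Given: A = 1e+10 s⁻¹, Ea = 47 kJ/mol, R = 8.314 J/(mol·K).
3.10e+02 s⁻¹

k = A·exp(-Ea/(R·T)) = 1e+10·exp(-47000/(8.314·327)) = 1e+10·exp(-17.2878) = 1e+10·3.1045e-08 = 3.10e+02 s⁻¹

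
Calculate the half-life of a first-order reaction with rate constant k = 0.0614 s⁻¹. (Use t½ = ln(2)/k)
11.29 s

t½ = ln(2)/k = 0.6931/0.0614 = 11.29 s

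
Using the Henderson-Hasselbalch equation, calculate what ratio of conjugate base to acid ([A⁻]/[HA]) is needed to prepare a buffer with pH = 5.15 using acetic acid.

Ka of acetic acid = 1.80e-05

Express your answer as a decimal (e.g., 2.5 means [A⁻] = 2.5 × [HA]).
[A⁻]/[HA] = 2.543

pKa = −log(1.80e-05) = 4.7447. pH = pKa + log([A⁻]/[HA]). 5.15 = 4.7447 + log(ratio). log(ratio) = 5.15 − 4.7447 = 0.4053. ratio = 10^(0.4053) = 2.543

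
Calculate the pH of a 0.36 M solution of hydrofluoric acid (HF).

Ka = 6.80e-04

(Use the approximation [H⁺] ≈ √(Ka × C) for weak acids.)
pH = 1.81

[H⁺] = √(Ka × C) = √(6.80e-04 × 0.36) = 1.5646e-02. pH = -log(1.5646e-02)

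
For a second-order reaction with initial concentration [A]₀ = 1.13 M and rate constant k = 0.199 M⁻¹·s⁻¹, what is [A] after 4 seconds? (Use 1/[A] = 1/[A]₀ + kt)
0.5949 M

1/[A] = 1/[A]₀ + k·t = 1/1.13 + (0.199)·(4) = 0.8850 + 0.7960 = 1.6810
[A] = 1/1.6810 = 0.5949 M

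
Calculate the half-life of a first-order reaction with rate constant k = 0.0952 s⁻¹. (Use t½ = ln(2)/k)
7.28 s

t½ = ln(2)/k = 0.6931/0.0952 = 7.28 s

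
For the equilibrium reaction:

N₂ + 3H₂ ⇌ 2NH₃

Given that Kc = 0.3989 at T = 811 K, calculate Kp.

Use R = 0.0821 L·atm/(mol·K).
K_p = 9.00e-05

Δn = (moles gaseous products) − (moles gaseous reactants) = -2
T = 811 K; RT = 0.0821 × 811 = 66.5831
Kp = Kc·(RT)^Δn = 0.3989 × (66.5831)^-2 = 0.3989 × 0.000225565 = 9.00e-05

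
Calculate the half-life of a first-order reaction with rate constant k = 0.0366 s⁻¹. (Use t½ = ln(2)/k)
18.94 s

t½ = ln(2)/k = 0.6931/0.0366 = 18.94 s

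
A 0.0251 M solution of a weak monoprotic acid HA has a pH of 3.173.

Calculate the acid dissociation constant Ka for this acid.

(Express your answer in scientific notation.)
K_a = 1.85e-05

[H⁺] = 10^(−pH) = 10^(−3.173) = 6.714e-04 M. For HA ⇌ H⁺ + A⁻, Ka = x²/(C − x) = (6.714e-04)²/(0.0251 − 6.714e-04) = 1.85e-05.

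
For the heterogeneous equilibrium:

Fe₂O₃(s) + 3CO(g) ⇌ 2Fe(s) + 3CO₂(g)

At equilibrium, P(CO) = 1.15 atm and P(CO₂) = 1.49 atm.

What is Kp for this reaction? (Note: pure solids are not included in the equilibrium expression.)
K_p = 2.175

Solids (Fe₂O₃, Fe) are excluded.
Kp = P(CO₂)³/P(CO)³ = (1.49)³/(1.15)³ = 3.308/1.521 = 2.175.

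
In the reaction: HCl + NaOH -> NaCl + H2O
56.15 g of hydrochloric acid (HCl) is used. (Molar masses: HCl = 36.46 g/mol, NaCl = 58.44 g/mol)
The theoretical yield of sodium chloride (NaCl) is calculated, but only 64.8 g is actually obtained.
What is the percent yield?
Moles of HCl = 56.15 g ÷ 36.46 g/mol = 1.54004 mol
Mole ratio: 1 mol NaCl / 1 mol HCl
Moles of NaCl = 1.54004 × (1/1) = 1.54004 mol
Theoretical yield = 1.54004 mol × 58.44 g/mol = 90 g
Actual yield = 64.8 g
Percent yield = (64.8 / 90) × 100% = 72.0%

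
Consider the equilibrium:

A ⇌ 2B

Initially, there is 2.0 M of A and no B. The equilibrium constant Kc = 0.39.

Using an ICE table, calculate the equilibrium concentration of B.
[B] = 0.791 M

ICE: [A] = 2.0 − x, [B] = 2x.
Kc = (2x)²/(2.0 − x) = 0.39 ⇒ 4x² + 0.39x − 0.78 = 0.
x = (−0.39 + √(0.39² + 4·4·0.78))/(2·4) = (−0.39 + √12.632)/8 = 0.39552.
[B] = 2x = 0.791 M.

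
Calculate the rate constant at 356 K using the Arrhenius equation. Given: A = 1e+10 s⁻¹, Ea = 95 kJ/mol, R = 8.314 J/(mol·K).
1.15e-04 s⁻¹

k = A·exp(-Ea/(R·T)) = 1e+10·exp(-95000/(8.314·356)) = 1e+10·exp(-32.0969) = 1e+10·1.1494e-14 = 1.15e-04 s⁻¹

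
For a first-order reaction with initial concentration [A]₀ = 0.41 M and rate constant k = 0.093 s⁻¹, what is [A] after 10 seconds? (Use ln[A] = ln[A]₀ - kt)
0.1618 M

ln[A] = ln[A]₀ - k·t = ln(0.41) - (0.093)·(10) = -0.8916 - 0.9300 = -1.8216
[A] = e^(-1.8216) = 0.1618 M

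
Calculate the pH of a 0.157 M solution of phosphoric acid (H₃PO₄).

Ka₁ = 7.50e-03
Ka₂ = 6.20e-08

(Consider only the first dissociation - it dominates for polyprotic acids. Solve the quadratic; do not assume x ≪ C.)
pH = 1.51

x² + Ka₁·x − Ka₁·C = 0 with Ka₁ = 7.50e-03, C = 0.157.
x = (−Ka₁ + √(Ka₁² + 4·Ka₁·C))/2 = 3.0769e-02 M, so pH = 1.51.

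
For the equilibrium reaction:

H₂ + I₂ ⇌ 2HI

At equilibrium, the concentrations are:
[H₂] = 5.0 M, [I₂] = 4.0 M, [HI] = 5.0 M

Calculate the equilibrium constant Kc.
K_c = 1.2500

Kc = ([HI]^2) / ([H₂] × [I₂])
   = ((5.0)^2) / ((5.0)·(4.0))
   = 25 / 20 = 1.2500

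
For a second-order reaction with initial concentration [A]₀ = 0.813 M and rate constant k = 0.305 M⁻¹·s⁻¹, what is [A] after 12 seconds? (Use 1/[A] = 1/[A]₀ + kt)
0.2045 M

1/[A] = 1/[A]₀ + k·t = 1/0.813 + (0.305)·(12) = 1.2300 + 3.6600 = 4.8900
[A] = 1/4.8900 = 0.2045 M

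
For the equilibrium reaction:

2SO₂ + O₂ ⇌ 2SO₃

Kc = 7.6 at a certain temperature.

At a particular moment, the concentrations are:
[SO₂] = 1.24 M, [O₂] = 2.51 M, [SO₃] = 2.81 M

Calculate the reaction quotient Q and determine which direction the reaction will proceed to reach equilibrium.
Q = 2.046, Q < K, reaction proceeds forward (toward products)

Q = ([SO₃]^2) / ([SO₂]^2 × [O₂])
  = ((2.81)^2) / ((1.24)^2·(2.51)) = 7.8961/3.8594 = 2.046
Since Q = 2.046 < Kc = 7.6, the reaction proceeds forward (toward products) to reach equilibrium.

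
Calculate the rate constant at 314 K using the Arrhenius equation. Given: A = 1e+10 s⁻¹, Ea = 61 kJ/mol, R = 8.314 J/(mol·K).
7.11e-01 s⁻¹

k = A·exp(-Ea/(R·T)) = 1e+10·exp(-61000/(8.314·314)) = 1e+10·exp(-23.3663) = 1e+10·7.1144e-11 = 7.11e-01 s⁻¹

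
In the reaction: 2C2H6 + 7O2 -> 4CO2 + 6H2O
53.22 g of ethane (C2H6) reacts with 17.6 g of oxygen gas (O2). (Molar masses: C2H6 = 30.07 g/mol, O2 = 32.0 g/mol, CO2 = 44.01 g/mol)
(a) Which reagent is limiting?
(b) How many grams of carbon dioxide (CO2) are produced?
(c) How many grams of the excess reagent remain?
(a) O2, (b) 13.83 g, (c) 48.49 g

Moles of C2H6 = 53.22 g ÷ 30.07 g/mol = 1.76987 mol
Moles of O2 = 17.6 g ÷ 32.0 g/mol = 0.55 mol
Moles ÷ coefficient: C2H6: 1.76987/2 = 0.8849, O2: 0.55/7 = 0.07857
(a) O2 has the smaller value, so O2 is the limiting reagent.
(b) Moles of CO2 = 0.55 mol O2 × (4/7) = 0.314286 mol; mass = 0.314286 mol × 44.01 g/mol = 13.83 g
(c) C2H6 consumed = 0.55 × (2/7) = 0.157143 mol; remaining = 1.76987 − 0.157143 = 1.61273 mol; mass = 1.61273 mol × 30.07 g/mol = 48.49 g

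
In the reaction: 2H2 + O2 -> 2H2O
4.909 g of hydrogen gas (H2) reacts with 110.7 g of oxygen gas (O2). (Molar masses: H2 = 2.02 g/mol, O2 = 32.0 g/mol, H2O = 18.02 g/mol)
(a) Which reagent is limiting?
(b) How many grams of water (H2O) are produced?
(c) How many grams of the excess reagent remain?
(a) H2, (b) 43.79 g, (c) 71.82 g

Moles of H2 = 4.909 g ÷ 2.02 g/mol = 2.4302 mol
Moles of O2 = 110.7 g ÷ 32.0 g/mol = 3.45938 mol
Moles ÷ coefficient: H2: 2.4302/2 = 1.215, O2: 3.45938/1 = 3.459
(a) H2 has the smaller value, so H2 is the limiting reagent.
(b) Moles of H2O = 2.4302 mol H2 × (2/2) = 2.4302 mol; mass = 2.4302 mol × 18.02 g/mol = 43.79 g
(c) O2 consumed = 2.4302 × (1/2) = 1.2151 mol; remaining = 3.45938 − 1.2151 = 2.24428 mol; mass = 2.24428 mol × 32.0 g/mol = 71.82 g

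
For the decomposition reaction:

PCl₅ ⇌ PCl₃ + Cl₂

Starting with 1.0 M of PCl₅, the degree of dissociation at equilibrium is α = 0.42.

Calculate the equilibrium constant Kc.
K_c = 0.3041

x = α·[A]₀ = 0.42 × 1.0 = 0.42 M dissociated.
At eq: [PCl₅] = 1.0 − 0.42 = 0.58 M; [PCl₃] = [Cl₂] = x = 0.42 M.
Kc = [PCl₃][Cl₂]/[PCl₅] = (0.42)²/0.58 = 0.3041.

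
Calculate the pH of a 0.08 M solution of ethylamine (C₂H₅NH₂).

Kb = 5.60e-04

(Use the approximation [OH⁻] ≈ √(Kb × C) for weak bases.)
pH = 11.83

[OH⁻] = √(Kb × C) = √(5.60e-04 × 0.08) = 6.6933e-03. pOH = 2.17, pH = 14 - pOH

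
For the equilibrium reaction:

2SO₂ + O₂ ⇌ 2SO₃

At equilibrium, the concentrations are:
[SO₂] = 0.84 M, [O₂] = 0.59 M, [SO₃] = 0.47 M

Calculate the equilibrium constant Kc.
K_c = 0.5306

Kc = ([SO₃]^2) / ([SO₂]^2 × [O₂])
   = ((0.47)^2) / ((0.84)^2·(0.59))
   = 0.2209 / 0.4163 = 0.5306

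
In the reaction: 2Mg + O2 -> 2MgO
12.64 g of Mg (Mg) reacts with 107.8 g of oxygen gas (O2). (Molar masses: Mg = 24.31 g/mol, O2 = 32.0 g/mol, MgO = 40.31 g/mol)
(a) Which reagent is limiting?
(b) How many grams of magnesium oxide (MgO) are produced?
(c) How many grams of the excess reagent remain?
(a) Mg, (b) 20.96 g, (c) 99.48 g

Moles of Mg = 12.64 g ÷ 24.31 g/mol = 0.519951 mol
Moles of O2 = 107.8 g ÷ 32.0 g/mol = 3.36875 mol
Moles ÷ coefficient: Mg: 0.519951/2 = 0.26, O2: 3.36875/1 = 3.369
(a) Mg has the smaller value, so Mg is the limiting reagent.
(b) Moles of MgO = 0.519951 mol Mg × (2/2) = 0.519951 mol; mass = 0.519951 mol × 40.31 g/mol = 20.96 g
(c) O2 consumed = 0.519951 × (1/2) = 0.259975 mol; remaining = 3.36875 − 0.259975 = 3.10877 mol; mass = 3.10877 mol × 32.0 g/mol = 99.48 g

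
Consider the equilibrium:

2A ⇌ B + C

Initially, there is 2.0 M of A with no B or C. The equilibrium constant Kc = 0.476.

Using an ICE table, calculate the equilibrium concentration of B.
[B] = 0.580 M

ICE: [A] = 2.0 − 2x, [B] = [C] = x.
Kc = x²/(2.0 − 2x)² = 0.476 ⇒ √Kc = x/(2.0 − 2x).
x = √0.476·2.0/(1 + 2√0.476) = 0.68993·2.0/2.3799 = 0.57981.
[B] = x = 0.580 M.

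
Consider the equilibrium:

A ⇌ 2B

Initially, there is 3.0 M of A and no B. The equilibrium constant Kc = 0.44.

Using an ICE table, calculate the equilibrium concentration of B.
[B] = 1.044 M

ICE: [A] = 3.0 − x, [B] = 2x.
Kc = (2x)²/(3.0 − x) = 0.44 ⇒ 4x² + 0.44x − 1.32 = 0.
x = (−0.44 + √(0.44² + 4·4·1.32))/(2·4) = (−0.44 + √21.314)/8 = 0.52208.
[B] = 2x = 1.044 M.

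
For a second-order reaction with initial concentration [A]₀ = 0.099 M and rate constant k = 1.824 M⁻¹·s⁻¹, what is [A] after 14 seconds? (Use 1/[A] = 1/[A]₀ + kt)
0.0281 M

1/[A] = 1/[A]₀ + k·t = 1/0.099 + (1.824)·(14) = 10.1010 + 25.5360 = 35.6370
[A] = 1/35.6370 = 0.0281 M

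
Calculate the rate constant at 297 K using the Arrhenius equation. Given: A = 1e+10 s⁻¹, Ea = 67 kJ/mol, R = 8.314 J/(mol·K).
1.64e-02 s⁻¹

k = A·exp(-Ea/(R·T)) = 1e+10·exp(-67000/(8.314·297)) = 1e+10·exp(-27.1337) = 1e+10·1.6444e-12 = 1.64e-02 s⁻¹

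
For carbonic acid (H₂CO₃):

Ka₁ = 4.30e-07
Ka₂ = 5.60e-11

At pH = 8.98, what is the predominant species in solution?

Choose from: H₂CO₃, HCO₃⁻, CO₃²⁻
HCO₃⁻

pKa1 = 6.37, pKa2 = 10.25. Each pKa is the crossover between adjacent species; pH = 8.98 lies in the region where HCO₃⁻ predominates.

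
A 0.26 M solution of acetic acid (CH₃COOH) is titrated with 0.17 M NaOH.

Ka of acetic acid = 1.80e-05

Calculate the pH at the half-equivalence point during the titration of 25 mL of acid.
pH = pKa = 4.74

At the half-equivalence point, [HA] = [A⁻], so by Henderson–Hasselbalch pH = pKa + log(1) = pKa.
pKa = −log(1.80e-05) = 4.74.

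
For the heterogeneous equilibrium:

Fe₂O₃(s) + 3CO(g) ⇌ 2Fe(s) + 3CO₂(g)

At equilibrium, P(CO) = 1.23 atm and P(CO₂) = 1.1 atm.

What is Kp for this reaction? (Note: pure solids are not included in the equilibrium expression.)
K_p = 0.715

Solids (Fe₂O₃, Fe) are excluded.
Kp = P(CO₂)³/P(CO)³ = (1.1)³/(1.23)³ = 1.331/1.861 = 0.715.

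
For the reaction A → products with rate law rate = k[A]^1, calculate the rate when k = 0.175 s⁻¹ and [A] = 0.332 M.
0.0581 M/s

rate = k·[A]^1 = 0.175·(0.332)^1 = 0.175·0.332 = 0.0581 M/s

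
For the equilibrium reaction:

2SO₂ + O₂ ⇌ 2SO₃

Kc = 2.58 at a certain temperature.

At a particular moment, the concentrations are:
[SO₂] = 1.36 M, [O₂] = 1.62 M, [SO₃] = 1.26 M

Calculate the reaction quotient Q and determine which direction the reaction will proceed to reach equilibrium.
Q = 0.530, Q < K, reaction proceeds forward (toward products)

Q = ([SO₃]^2) / ([SO₂]^2 × [O₂])
  = ((1.26)^2) / ((1.36)^2·(1.62)) = 1.5876/2.9964 = 0.5298
Since Q = 0.5298 < Kc = 2.58, the reaction proceeds forward (toward products) to reach equilibrium.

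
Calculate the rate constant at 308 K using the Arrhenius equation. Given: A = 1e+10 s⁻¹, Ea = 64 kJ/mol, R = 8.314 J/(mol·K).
1.40e-01 s⁻¹

k = A·exp(-Ea/(R·T)) = 1e+10·exp(-64000/(8.314·308)) = 1e+10·exp(-24.9930) = 1e+10·1.3985e-11 = 1.40e-01 s⁻¹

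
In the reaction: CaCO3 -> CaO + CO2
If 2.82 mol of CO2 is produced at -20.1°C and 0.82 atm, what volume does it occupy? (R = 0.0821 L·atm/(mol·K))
T = -20.1°C + 273.15 = 253.05 K
V = nRT/P = (2.82 × 0.0821 × 253.05) / 0.82
V = 71.45 L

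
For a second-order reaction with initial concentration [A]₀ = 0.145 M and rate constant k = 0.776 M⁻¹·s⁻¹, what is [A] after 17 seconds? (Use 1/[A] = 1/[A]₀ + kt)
0.0498 M

1/[A] = 1/[A]₀ + k·t = 1/0.145 + (0.776)·(17) = 6.8966 + 13.1920 = 20.0886
[A] = 1/20.0886 = 0.0498 M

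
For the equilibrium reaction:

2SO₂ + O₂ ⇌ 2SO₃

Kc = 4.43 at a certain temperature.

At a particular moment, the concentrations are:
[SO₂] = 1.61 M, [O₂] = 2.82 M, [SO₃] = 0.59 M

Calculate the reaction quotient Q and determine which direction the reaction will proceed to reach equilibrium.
Q = 0.048, Q < K, reaction proceeds forward (toward products)

Q = ([SO₃]^2) / ([SO₂]^2 × [O₂])
  = ((0.59)^2) / ((1.61)^2·(2.82)) = 0.3481/7.3097 = 0.04762
Since Q = 0.04762 < Kc = 4.43, the reaction proceeds forward (toward products) to reach equilibrium.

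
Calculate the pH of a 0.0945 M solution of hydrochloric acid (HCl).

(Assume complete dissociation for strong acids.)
pH = 1.02

[H⁺] = 0.0945 M for strong acid. pH = -log[H⁺] = -log(0.0945)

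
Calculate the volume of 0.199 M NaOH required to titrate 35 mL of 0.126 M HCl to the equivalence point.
V_{base} = 22.2 mL

At equivalence: moles acid = moles base.
moles HCl = 0.126 M × 0.035 L = 0.00441 mol
V_NaOH = 0.00441 mol ÷ 0.199 M = 0.02216 L = 22.2 mL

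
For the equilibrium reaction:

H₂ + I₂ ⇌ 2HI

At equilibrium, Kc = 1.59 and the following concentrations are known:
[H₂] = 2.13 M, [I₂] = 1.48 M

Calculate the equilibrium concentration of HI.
[HI] = 2.2388 M

Kc = ([HI]^2) / ([H₂] × [I₂]) = 1.59
[HI]^2 = Kc · (reactant terms)/(other product terms) = 1.59 · 3.1524 / 1 = 5.0123
[HI] = (5.0123)^(1/2) = 2.2388 M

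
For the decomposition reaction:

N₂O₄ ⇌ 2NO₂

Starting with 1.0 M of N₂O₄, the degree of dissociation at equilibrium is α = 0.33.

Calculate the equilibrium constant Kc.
K_c = 0.6501

x = α·[A]₀ = 0.33 × 1.0 = 0.33 M dissociated.
At eq: [N₂O₄] = 1.0 − 0.33 = 0.67 M; [NO₂] = 2x = 0.66 M.
Kc = [NO₂]²/[N₂O₄] = (0.66)²/0.67 = 0.6501.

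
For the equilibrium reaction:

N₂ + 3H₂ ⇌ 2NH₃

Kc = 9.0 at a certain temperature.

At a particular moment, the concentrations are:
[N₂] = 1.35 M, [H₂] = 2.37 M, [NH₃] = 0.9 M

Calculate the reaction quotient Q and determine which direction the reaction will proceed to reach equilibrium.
Q = 0.045, Q < K, reaction proceeds forward (toward products)

Q = ([NH₃]^2) / ([N₂] × [H₂]^3)
  = ((0.9)^2) / ((1.35)·(2.37)^3) = 0.81/17.971 = 0.04507
Since Q = 0.04507 < Kc = 9.0, the reaction proceeds forward (toward products) to reach equilibrium.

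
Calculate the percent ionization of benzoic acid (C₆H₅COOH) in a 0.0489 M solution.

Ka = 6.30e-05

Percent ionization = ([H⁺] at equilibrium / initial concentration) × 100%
Percent ionization = 3.53%

Let x = [H⁺]. Ka = x²/(C - x) ⇒ x² + (6.30e-05)x - (6.30e-05)(0.0489) = 0. x = 1.7240e-03. Percent = (1.7240e-03/0.0489) × 100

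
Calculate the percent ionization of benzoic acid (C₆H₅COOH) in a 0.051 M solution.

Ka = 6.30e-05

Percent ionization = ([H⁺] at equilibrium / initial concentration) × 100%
Percent ionization = 3.45%

Let x = [H⁺]. Ka = x²/(C - x) ⇒ x² + (6.30e-05)x - (6.30e-05)(0.051) = 0. x = 1.7613e-03. Percent = (1.7613e-03/0.051) × 100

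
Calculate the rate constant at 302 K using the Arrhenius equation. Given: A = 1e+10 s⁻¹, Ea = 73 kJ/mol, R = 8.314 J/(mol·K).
2.36e-03 s⁻¹

k = A·exp(-Ea/(R·T)) = 1e+10·exp(-73000/(8.314·302)) = 1e+10·exp(-29.0741) = 1e+10·2.3621e-13 = 2.36e-03 s⁻¹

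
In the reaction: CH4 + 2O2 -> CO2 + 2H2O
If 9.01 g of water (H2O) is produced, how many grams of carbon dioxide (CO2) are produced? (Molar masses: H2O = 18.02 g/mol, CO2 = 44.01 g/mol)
Moles of H2O = 9.01 g ÷ 18.02 g/mol = 0.5 mol
Mole ratio: 1 mol CO2 / 2 mol H2O
Moles of CO2 = 0.5 × (1/2) = 0.25 mol
Mass of CO2 = 0.25 mol × 44.01 g/mol = 11 g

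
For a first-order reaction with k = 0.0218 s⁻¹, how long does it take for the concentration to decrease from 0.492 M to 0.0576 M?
98.39 s

From ln[A] = ln[A]₀ - k·t: t = ln([A]₀/[A])/k = ln(0.492/0.0576)/0.0218 = ln(8.5417)/0.0218 = 2.1450/0.0218 = 98.39 s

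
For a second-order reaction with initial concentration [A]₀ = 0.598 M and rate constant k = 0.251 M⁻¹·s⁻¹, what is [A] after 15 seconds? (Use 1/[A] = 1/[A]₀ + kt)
0.1839 M

1/[A] = 1/[A]₀ + k·t = 1/0.598 + (0.251)·(15) = 1.6722 + 3.7650 = 5.4372
[A] = 1/5.4372 = 0.1839 M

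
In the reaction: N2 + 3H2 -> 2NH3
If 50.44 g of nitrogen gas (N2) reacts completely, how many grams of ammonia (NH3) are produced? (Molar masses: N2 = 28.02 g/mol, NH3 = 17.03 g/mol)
Moles of N2 = 50.44 g ÷ 28.02 g/mol = 1.80014 mol
Mole ratio: 2 mol NH3 / 1 mol N2
Moles of NH3 = 1.80014 × (2/1) = 3.60029 mol
Mass of NH3 = 3.60029 mol × 17.03 g/mol = 61.31 g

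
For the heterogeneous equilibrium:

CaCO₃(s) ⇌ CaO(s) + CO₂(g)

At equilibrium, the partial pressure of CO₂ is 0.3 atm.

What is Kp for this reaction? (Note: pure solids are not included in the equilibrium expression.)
K_p = 0.3

Solids (CaCO₃, CaO) have activity 1 and are excluded.
Kp = P(CO₂) = 0.3.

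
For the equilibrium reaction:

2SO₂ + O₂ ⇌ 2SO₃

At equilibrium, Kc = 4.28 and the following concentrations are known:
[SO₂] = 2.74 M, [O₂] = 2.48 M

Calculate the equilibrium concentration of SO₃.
[SO₃] = 8.9269 M

Kc = ([SO₃]^2) / ([SO₂]^2 × [O₂]) = 4.28
[SO₃]^2 = Kc · (reactant terms)/(other product terms) = 4.28 · 18.619 / 1 = 79.689
[SO₃] = (79.689)^(1/2) = 8.9269 M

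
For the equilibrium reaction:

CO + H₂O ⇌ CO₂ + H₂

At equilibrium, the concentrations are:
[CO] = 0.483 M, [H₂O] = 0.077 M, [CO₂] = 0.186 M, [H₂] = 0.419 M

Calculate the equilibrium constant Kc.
K_c = 2.0955

Kc = ([CO₂] × [H₂]) / ([CO] × [H₂O])
   = ((0.186)·(0.419)) / ((0.483)·(0.077))
   = 0.077934 / 0.037191 = 2.0955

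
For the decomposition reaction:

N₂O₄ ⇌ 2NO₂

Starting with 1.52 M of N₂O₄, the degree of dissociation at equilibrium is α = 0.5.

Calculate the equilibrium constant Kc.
K_c = 3.0400

x = α·[A]₀ = 0.5 × 1.52 = 0.76 M dissociated.
At eq: [N₂O₄] = 1.52 − 0.76 = 0.76 M; [NO₂] = 2x = 1.52 M.
Kc = [NO₂]²/[N₂O₄] = (1.52)²/0.76 = 3.04.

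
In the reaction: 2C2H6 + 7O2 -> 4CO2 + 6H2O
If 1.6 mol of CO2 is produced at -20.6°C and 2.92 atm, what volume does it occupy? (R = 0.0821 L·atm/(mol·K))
T = -20.6°C + 273.15 = 252.55 K
V = nRT/P = (1.6 × 0.0821 × 252.55) / 2.92
V = 11.36 L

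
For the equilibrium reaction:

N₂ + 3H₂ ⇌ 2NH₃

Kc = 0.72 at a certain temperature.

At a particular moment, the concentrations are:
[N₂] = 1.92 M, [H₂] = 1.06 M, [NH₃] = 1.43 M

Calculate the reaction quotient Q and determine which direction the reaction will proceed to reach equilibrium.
Q = 0.894, Q > K, reaction proceeds reverse (toward reactants)

Q = ([NH₃]^2) / ([N₂] × [H₂]^3)
  = ((1.43)^2) / ((1.92)·(1.06)^3) = 2.0449/2.2868 = 0.8942
Since Q = 0.8942 > Kc = 0.72, the reaction proceeds reverse (toward reactants) to reach equilibrium.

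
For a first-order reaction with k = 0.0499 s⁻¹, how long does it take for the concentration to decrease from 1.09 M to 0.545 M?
13.89 s

From ln[A] = ln[A]₀ - k·t: t = ln([A]₀/[A])/k = ln(1.09/0.545)/0.0499 = ln(2.0000)/0.0499 = 0.6931/0.0499 = 13.89 s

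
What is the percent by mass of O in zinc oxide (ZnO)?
Mass of O in formula = 16.0 × 1 = 16 g/mol
Molar mass = 81.38 g/mol
% O = (16/81.38) × 100% = 19.66%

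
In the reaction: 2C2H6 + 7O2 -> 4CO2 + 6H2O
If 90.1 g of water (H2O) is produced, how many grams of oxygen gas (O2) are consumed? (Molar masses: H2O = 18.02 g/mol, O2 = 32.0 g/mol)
Moles of H2O = 90.1 g ÷ 18.02 g/mol = 5 mol
Mole ratio: 7 mol O2 / 6 mol H2O
Moles of O2 = 5 × (7/6) = 5.83333 mol
Mass of O2 = 5.83333 mol × 32.0 g/mol = 186.7 g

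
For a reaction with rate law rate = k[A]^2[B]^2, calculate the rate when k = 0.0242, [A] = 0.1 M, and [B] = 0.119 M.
3.427e-06 M/s

rate = k·[A]^2·[B]^2 = 0.0242·(0.1)^2·(0.119)^2 = 0.0242·0.01·0.014161 = 3.427e-06 M/s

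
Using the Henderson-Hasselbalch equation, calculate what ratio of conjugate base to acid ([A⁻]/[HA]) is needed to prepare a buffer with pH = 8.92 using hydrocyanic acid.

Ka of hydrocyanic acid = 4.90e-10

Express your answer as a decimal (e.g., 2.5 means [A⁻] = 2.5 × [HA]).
[A⁻]/[HA] = 0.408

pKa = −log(4.90e-10) = 9.3098. pH = pKa + log([A⁻]/[HA]). 8.92 = 9.3098 + log(ratio). log(ratio) = 8.92 − 9.3098 = -0.3898. ratio = 10^(-0.3898) = 0.408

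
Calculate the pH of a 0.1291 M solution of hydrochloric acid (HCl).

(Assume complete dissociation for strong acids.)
pH = 0.89

[H⁺] = 0.1291 M for strong acid. pH = -log[H⁺] = -log(0.1291)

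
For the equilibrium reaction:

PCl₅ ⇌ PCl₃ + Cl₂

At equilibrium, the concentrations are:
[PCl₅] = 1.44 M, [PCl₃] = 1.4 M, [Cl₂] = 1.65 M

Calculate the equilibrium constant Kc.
K_c = 1.6042

Kc = ([PCl₃] × [Cl₂]) / ([PCl₅])
   = ((1.4)·(1.65)) / ((1.44))
   = 2.31 / 1.44 = 1.6042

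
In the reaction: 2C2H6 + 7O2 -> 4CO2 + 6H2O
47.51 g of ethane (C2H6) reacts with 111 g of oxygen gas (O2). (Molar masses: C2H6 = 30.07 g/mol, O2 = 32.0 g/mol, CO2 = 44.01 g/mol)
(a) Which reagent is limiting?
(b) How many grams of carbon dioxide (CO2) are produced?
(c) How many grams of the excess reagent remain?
(a) O2, (b) 87.23 g, (c) 17.71 g

Moles of C2H6 = 47.51 g ÷ 30.07 g/mol = 1.57998 mol
Moles of O2 = 111 g ÷ 32.0 g/mol = 3.46875 mol
Moles ÷ coefficient: C2H6: 1.57998/2 = 0.79, O2: 3.46875/7 = 0.4955
(a) O2 has the smaller value, so O2 is the limiting reagent.
(b) Moles of CO2 = 3.46875 mol O2 × (4/7) = 1.98214 mol; mass = 1.98214 mol × 44.01 g/mol = 87.23 g
(c) C2H6 consumed = 3.46875 × (2/7) = 0.991071 mol; remaining = 1.57998 − 0.991071 = 0.588909 mol; mass = 0.588909 mol × 30.07 g/mol = 17.71 g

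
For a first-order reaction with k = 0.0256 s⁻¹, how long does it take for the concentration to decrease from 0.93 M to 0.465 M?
27.08 s

From ln[A] = ln[A]₀ - k·t: t = ln([A]₀/[A])/k = ln(0.93/0.465)/0.0256 = ln(2.0000)/0.0256 = 0.6931/0.0256 = 27.08 s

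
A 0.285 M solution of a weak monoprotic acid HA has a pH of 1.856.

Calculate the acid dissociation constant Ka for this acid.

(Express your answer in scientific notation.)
K_a = 7.16e-04

[H⁺] = 10^(−pH) = 10^(−1.856) = 1.393e-02 M. For HA ⇌ H⁺ + A⁻, Ka = x²/(C − x) = (1.393e-02)²/(0.285 − 1.393e-02) = 7.16e-04.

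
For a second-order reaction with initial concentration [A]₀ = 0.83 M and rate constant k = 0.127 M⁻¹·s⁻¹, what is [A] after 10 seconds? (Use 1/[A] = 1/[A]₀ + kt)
0.4041 M

1/[A] = 1/[A]₀ + k·t = 1/0.83 + (0.127)·(10) = 1.2048 + 1.2700 = 2.4748
[A] = 1/2.4748 = 0.4041 M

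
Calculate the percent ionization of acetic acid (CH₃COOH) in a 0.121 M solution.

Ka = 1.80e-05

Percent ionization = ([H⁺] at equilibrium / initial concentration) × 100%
Percent ionization = 1.21%

Let x = [H⁺]. Ka = x²/(C - x) ⇒ x² + (1.80e-05)x - (1.80e-05)(0.121) = 0. x = 1.4668e-03. Percent = (1.4668e-03/0.121) × 100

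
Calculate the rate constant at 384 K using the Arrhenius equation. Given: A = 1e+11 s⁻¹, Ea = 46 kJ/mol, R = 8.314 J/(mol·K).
5.53e+04 s⁻¹

k = A·exp(-Ea/(R·T)) = 1e+11·exp(-46000/(8.314·384)) = 1e+11·exp(-14.4084) = 1e+11·5.5271e-07 = 5.53e+04 s⁻¹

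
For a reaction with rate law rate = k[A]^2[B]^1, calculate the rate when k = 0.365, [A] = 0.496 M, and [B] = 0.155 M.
0.01392 M/s

rate = k·[A]^2·[B]^1 = 0.365·(0.496)^2·(0.155)^1 = 0.365·0.246016·0.155 = 0.01392 M/s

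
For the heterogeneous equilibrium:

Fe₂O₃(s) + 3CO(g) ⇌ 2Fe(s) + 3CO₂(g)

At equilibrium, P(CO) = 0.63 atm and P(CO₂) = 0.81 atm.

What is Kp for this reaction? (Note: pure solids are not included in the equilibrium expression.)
K_p = 2.125

Solids (Fe₂O₃, Fe) are excluded.
Kp = P(CO₂)³/P(CO)³ = (0.81)³/(0.63)³ = 0.5314/0.25 = 2.125.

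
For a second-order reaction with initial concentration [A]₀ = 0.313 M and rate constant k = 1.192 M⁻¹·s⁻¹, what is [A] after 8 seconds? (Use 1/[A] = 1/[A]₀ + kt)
0.0785 M

1/[A] = 1/[A]₀ + k·t = 1/0.313 + (1.192)·(8) = 3.1949 + 9.5360 = 12.7309
[A] = 1/12.7309 = 0.0785 M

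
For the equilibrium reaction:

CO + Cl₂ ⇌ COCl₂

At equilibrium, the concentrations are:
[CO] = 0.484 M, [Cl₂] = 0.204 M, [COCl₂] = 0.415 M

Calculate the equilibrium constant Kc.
K_c = 4.2031

Kc = ([COCl₂]) / ([CO] × [Cl₂])
   = ((0.415)) / ((0.484)·(0.204))
   = 0.415 / 0.098736 = 4.2031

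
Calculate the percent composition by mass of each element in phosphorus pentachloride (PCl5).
P: 14.87%, Cl: 85.13%

Molar mass of PCl5 = 208.22 g/mol
% P = (1 × 30.97) / 208.22 × 100% = 30.97 / 208.22 × 100% = 14.87%
% Cl = (5 × 35.45) / 208.22 × 100% = 177.25 / 208.22 × 100% = 85.13%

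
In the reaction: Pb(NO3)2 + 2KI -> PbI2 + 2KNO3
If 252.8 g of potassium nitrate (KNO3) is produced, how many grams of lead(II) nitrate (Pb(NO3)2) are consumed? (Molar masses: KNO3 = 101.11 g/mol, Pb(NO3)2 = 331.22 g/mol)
Moles of KNO3 = 252.8 g ÷ 101.11 g/mol = 2.50025 mol
Mole ratio: 1 mol Pb(NO3)2 / 2 mol KNO3
Moles of Pb(NO3)2 = 2.50025 × (1/2) = 1.25012 mol
Mass of Pb(NO3)2 = 1.25012 mol × 331.22 g/mol = 414.1 g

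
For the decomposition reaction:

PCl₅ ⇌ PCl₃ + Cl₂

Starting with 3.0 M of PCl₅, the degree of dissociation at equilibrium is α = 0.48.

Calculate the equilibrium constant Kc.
K_c = 1.3292

x = α·[A]₀ = 0.48 × 3.0 = 1.44 M dissociated.
At eq: [PCl₅] = 3.0 − 1.44 = 1.56 M; [PCl₃] = [Cl₂] = x = 1.44 M.
Kc = [PCl₃][Cl₂]/[PCl₅] = (1.44)²/1.56 = 1.329.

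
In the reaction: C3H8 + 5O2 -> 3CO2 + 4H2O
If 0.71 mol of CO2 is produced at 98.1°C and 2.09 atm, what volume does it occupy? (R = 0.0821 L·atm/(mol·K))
T = 98.1°C + 273.15 = 371.25 K
V = nRT/P = (0.71 × 0.0821 × 371.25) / 2.09
V = 10.35 L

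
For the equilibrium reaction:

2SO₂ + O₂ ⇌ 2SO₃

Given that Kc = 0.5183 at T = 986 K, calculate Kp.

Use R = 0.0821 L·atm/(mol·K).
K_p = 0.0064

Δn = (moles gaseous products) − (moles gaseous reactants) = -1
T = 986 K; RT = 0.0821 × 986 = 80.9506
Kp = Kc·(RT)^Δn = 0.5183 × (80.9506)^-1 = 0.5183 × 0.0123532 = 0.0064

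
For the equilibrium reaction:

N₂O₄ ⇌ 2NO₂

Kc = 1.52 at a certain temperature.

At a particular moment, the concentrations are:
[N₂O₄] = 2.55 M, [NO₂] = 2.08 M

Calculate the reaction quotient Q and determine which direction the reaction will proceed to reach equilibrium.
Q = 1.697, Q > K, reaction proceeds reverse (toward reactants)

Q = ([NO₂]^2) / ([N₂O₄])
  = ((2.08)^2) / ((2.55)) = 4.3264/2.55 = 1.697
Since Q = 1.697 > Kc = 1.52, the reaction proceeds reverse (toward reactants) to reach equilibrium.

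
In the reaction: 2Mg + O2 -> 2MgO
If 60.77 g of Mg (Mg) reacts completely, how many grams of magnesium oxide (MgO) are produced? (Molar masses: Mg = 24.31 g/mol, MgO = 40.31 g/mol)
Moles of Mg = 60.77 g ÷ 24.31 g/mol = 2.49979 mol
Mole ratio: 2 mol MgO / 2 mol Mg
Moles of MgO = 2.49979 × (2/2) = 2.49979 mol
Mass of MgO = 2.49979 mol × 40.31 g/mol = 100.8 g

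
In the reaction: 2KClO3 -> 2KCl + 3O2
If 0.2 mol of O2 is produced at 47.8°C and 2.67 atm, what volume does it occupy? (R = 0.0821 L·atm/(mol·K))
T = 47.8°C + 273.15 = 320.95 K
V = nRT/P = (0.2 × 0.0821 × 320.95) / 2.67
V = 1.97 L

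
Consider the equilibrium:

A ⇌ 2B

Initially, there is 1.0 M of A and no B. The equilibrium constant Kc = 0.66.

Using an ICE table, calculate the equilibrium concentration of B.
[B] = 0.664 M

ICE: [A] = 1.0 − x, [B] = 2x.
Kc = (2x)²/(1.0 − x) = 0.66 ⇒ 4x² + 0.66x − 0.66 = 0.
x = (−0.66 + √(0.66² + 4·4·0.66))/(2·4) = (−0.66 + √10.996)/8 = 0.332.
[B] = 2x = 0.664 M.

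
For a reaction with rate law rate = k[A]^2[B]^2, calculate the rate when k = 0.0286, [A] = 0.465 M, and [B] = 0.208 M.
0.0002675 M/s

rate = k·[A]^2·[B]^2 = 0.0286·(0.465)^2·(0.208)^2 = 0.0286·0.216225·0.043264 = 0.0002675 M/s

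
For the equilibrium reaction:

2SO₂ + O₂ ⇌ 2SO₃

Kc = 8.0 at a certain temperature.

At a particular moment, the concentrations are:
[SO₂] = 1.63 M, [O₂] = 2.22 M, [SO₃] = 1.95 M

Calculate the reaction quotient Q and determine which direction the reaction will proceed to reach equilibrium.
Q = 0.645, Q < K, reaction proceeds forward (toward products)

Q = ([SO₃]^2) / ([SO₂]^2 × [O₂])
  = ((1.95)^2) / ((1.63)^2·(2.22)) = 3.8025/5.8983 = 0.6447
Since Q = 0.6447 < Kc = 8.0, the reaction proceeds forward (toward products) to reach equilibrium.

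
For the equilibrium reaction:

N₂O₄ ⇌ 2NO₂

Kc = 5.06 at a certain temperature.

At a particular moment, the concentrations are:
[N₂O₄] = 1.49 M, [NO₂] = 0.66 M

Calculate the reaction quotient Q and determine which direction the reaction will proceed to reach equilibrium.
Q = 0.292, Q < K, reaction proceeds forward (toward products)

Q = ([NO₂]^2) / ([N₂O₄])
  = ((0.66)^2) / ((1.49)) = 0.4356/1.49 = 0.2923
Since Q = 0.2923 < Kc = 5.06, the reaction proceeds forward (toward products) to reach equilibrium.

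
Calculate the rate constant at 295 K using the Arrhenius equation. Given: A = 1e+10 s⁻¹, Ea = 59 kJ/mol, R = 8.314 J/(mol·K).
3.57e-01 s⁻¹

k = A·exp(-Ea/(R·T)) = 1e+10·exp(-59000/(8.314·295)) = 1e+10·exp(-24.0558) = 1e+10·3.5702e-11 = 3.57e-01 s⁻¹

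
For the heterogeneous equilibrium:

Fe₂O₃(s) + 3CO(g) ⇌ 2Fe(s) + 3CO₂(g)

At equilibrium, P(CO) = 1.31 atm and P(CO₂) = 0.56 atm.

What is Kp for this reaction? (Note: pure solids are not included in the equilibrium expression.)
K_p = 0.078

Solids (Fe₂O₃, Fe) are excluded.
Kp = P(CO₂)³/P(CO)³ = (0.56)³/(1.31)³ = 0.1756/2.248 = 0.078.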